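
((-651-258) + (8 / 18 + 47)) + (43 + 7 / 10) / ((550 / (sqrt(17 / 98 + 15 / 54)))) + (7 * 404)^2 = 437 * sqrt(199) / 115500 + 71970502 / 9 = 7996722.50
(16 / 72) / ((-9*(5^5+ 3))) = -1 / 126684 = -0.00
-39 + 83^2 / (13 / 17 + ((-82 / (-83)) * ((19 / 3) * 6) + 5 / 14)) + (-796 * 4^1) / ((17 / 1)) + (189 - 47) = 1218969225 / 12984073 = 93.88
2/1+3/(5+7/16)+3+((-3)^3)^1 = -622/29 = -21.45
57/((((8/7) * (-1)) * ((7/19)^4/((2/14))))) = -7428297/19208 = -386.73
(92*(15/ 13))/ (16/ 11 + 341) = 15180/ 48971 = 0.31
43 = 43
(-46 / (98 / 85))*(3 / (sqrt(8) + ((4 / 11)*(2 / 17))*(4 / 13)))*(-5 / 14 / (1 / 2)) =-285156300 / 2027004119 + 173303741325*sqrt(2) / 8108016476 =30.09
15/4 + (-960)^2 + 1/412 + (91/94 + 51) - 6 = 4461706297/4841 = 921649.72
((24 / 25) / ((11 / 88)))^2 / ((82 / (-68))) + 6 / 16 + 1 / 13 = -129146729 / 2665000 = -48.46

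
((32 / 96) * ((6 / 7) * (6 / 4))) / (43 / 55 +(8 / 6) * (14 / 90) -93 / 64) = -285120 / 308623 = -0.92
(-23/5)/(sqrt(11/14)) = -23 * sqrt(154)/55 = -5.19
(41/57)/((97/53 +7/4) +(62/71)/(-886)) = 273389476/1360376535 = 0.20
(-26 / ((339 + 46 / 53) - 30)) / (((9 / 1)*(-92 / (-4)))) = -0.00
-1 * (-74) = 74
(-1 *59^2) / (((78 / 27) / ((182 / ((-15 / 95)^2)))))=-8796487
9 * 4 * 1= 36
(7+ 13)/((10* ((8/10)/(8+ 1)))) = 45/2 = 22.50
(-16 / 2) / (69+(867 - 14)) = -4 / 461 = -0.01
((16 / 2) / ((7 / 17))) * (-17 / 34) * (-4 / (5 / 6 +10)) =1632 / 455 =3.59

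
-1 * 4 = -4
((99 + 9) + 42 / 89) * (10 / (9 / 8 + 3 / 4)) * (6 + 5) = 6363.69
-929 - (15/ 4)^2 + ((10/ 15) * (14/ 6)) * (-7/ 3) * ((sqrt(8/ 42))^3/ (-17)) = -15089/ 16 + 16 * sqrt(21)/ 4131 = -943.04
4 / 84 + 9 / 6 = 65 / 42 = 1.55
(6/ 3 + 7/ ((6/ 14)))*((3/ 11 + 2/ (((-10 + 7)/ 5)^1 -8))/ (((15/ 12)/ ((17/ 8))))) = 323/ 258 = 1.25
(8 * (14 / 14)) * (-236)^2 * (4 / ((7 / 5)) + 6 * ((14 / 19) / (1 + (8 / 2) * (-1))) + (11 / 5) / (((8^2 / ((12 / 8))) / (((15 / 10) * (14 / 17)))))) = 7289523809 / 11305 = 644805.29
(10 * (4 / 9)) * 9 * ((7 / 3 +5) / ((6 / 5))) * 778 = 1711600 / 9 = 190177.78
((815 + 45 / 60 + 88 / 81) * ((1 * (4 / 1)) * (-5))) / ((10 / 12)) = -529310 / 27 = -19604.07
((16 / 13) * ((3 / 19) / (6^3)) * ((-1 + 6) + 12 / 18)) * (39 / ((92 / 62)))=527 / 3933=0.13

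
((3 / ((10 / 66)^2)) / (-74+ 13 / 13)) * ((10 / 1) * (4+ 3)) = -45738 / 365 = -125.31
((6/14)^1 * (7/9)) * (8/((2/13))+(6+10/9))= 532/27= 19.70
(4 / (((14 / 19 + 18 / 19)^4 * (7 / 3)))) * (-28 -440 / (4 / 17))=-371023887 / 917504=-404.38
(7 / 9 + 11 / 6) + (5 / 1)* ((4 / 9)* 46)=629 / 6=104.83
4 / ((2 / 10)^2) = 100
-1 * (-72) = 72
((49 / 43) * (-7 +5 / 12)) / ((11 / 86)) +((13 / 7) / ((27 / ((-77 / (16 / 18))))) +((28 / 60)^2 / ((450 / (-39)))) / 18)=-863524639 / 13365000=-64.61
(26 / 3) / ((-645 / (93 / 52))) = -31 / 1290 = -0.02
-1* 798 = -798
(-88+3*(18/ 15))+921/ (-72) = -11663/ 120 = -97.19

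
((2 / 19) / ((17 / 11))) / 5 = 0.01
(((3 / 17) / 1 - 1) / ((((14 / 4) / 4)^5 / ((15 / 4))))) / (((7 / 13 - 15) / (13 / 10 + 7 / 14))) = 1437696 / 1918399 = 0.75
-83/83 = -1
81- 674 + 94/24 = -7069/12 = -589.08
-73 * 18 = -1314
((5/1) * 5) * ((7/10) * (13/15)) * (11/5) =1001/30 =33.37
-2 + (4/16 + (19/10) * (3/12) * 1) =-51/40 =-1.28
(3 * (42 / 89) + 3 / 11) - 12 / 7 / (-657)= 1.69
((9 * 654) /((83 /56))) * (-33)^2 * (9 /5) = 3230566416 /415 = 7784497.39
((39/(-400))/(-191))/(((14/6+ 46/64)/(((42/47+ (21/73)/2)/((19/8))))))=6663384/91204300175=0.00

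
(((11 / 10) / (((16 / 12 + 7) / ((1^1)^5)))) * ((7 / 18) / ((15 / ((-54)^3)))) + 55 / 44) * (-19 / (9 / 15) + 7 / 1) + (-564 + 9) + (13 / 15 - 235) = 46771229 / 3750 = 12472.33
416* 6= 2496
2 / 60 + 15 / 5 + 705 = 708.03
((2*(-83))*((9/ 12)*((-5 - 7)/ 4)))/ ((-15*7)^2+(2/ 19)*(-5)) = 14193/ 418930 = 0.03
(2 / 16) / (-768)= -1 / 6144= -0.00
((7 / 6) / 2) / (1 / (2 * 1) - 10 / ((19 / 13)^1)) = -133 / 1446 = -0.09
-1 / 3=-0.33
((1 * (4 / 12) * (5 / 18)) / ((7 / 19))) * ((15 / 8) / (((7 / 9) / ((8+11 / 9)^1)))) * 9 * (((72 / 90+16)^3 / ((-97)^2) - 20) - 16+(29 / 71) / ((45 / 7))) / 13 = -3230313573701 / 23568415920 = -137.06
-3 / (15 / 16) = -16 / 5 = -3.20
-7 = -7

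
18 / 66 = 3 / 11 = 0.27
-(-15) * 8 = 120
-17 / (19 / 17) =-289 / 19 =-15.21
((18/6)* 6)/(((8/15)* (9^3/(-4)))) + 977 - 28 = 25618/27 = 948.81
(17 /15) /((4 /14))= 119 /30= 3.97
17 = 17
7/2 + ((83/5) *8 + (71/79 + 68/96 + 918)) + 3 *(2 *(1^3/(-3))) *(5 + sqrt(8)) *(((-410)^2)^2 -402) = -2678821379880401/9480 -113030438392 *sqrt(2) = -442425273859.04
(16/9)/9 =16/81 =0.20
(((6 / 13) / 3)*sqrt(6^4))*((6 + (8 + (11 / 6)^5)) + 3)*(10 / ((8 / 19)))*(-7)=-195006595 / 5616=-34723.40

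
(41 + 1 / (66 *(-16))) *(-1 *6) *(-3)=129885 / 176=737.98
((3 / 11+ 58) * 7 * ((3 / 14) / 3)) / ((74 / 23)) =9.06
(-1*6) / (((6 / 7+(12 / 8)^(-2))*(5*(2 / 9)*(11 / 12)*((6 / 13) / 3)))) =-66339 / 2255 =-29.42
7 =7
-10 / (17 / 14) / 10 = -14 / 17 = -0.82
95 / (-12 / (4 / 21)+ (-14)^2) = 5 / 7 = 0.71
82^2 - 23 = 6701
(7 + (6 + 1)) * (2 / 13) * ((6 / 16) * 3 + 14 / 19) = 1981 / 494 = 4.01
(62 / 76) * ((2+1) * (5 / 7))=465 / 266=1.75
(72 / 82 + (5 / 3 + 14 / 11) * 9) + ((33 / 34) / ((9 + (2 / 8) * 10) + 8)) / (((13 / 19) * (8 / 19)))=285114689 / 10365784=27.51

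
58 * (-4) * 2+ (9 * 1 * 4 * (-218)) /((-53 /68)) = 509072 /53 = 9605.13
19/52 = 0.37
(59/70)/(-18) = -59/1260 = -0.05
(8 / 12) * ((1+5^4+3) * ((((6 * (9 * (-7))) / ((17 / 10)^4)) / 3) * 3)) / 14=-6660000 / 4913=-1355.59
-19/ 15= -1.27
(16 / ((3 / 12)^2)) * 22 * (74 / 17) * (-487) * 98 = -19890669568 / 17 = -1170039386.35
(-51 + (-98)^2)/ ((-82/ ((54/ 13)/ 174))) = -2097/ 754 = -2.78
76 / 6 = 38 / 3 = 12.67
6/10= 3/5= 0.60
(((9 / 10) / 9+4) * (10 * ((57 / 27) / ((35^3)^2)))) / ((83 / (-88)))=-68552 / 1373184421875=-0.00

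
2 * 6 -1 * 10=2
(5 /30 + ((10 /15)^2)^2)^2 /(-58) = -3481 /1522152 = -0.00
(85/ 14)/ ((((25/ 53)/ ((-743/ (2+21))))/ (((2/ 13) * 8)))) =-5355544/ 10465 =-511.76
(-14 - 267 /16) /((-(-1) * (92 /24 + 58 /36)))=-4419 /784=-5.64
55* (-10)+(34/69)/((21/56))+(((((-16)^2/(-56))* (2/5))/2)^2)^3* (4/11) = -548.47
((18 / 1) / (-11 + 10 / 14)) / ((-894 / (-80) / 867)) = -20230 / 149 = -135.77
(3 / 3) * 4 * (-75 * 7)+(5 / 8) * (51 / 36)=-2099.11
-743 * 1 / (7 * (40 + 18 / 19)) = -14117 / 5446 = -2.59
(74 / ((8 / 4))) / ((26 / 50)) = 925 / 13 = 71.15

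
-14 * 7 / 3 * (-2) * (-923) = -180908 / 3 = -60302.67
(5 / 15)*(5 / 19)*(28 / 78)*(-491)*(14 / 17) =-481180 / 37791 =-12.73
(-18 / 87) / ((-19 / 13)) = 78 / 551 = 0.14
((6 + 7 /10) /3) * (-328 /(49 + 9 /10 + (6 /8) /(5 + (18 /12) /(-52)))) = -11361592 /776289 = -14.64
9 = 9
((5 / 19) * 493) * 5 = 12325 / 19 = 648.68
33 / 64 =0.52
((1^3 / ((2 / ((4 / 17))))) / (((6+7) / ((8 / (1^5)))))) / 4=4 / 221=0.02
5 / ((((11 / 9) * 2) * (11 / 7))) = 315 / 242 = 1.30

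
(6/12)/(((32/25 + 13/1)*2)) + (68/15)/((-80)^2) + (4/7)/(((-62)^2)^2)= 16014811661/879191992000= 0.02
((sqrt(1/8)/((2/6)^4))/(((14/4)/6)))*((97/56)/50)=23571*sqrt(2)/19600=1.70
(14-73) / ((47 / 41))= -2419 / 47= -51.47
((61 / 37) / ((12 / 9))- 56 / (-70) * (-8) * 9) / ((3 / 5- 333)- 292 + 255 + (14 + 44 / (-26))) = 180739 / 1145076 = 0.16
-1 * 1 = -1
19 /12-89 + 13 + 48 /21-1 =-6143 /84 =-73.13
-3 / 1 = -3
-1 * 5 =-5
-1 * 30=-30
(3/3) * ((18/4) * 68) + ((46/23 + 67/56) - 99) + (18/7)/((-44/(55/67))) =788477/3752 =210.15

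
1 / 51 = 0.02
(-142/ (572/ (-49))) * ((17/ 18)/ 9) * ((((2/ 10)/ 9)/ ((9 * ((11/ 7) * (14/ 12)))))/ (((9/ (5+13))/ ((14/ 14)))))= 59143/ 17200755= 0.00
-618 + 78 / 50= -15411 / 25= -616.44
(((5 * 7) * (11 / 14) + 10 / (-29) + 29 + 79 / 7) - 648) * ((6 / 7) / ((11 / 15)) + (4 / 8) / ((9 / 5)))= -157530845 / 187572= -839.84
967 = 967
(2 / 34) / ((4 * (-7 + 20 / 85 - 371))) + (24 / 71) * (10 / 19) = 324409 / 1823848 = 0.18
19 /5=3.80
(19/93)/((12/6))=19/186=0.10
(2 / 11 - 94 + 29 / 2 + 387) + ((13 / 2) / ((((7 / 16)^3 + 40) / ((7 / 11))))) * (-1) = 307.58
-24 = -24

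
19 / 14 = 1.36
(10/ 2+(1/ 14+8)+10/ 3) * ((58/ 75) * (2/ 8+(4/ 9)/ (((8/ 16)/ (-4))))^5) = -68116760683517/ 13604889600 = -5006.79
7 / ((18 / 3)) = 7 / 6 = 1.17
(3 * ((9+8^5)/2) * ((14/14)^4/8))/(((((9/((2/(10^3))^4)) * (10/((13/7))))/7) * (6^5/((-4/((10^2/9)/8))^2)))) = 426101/28125000000000000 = 0.00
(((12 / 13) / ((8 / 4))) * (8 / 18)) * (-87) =-232 / 13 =-17.85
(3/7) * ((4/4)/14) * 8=12/49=0.24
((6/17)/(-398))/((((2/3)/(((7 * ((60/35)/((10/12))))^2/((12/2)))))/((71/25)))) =-276048/2114375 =-0.13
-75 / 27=-25 / 9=-2.78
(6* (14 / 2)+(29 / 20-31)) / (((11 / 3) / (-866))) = -323451 / 110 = -2940.46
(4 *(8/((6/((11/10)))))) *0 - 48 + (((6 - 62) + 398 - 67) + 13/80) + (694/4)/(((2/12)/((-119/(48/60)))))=-12369727/80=-154621.59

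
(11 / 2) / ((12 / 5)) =55 / 24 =2.29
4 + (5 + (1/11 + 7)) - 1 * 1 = 166/11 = 15.09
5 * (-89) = -445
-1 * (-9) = 9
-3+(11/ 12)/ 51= -2.98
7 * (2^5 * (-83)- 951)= -25249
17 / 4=4.25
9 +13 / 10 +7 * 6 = 523 / 10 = 52.30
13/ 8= 1.62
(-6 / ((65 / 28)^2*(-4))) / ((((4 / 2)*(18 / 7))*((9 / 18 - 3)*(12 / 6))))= -686 / 63375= -0.01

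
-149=-149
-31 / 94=-0.33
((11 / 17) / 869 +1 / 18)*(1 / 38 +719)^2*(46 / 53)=25262.78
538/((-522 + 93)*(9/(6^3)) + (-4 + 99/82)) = -176464/6779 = -26.03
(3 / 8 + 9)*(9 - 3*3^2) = -675 / 4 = -168.75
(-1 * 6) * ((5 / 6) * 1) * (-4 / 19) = 20 / 19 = 1.05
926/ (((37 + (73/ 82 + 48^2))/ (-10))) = -151864/ 38407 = -3.95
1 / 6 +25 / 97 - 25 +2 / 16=-56921 / 2328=-24.45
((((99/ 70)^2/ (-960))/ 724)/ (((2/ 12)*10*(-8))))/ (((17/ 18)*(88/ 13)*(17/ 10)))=104247/ 5249312768000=0.00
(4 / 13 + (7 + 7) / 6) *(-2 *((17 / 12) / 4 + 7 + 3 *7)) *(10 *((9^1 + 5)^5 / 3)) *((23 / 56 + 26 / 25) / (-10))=38951152.53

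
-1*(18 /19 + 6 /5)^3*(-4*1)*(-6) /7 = -33.95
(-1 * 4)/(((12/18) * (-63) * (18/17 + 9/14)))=68/1215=0.06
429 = 429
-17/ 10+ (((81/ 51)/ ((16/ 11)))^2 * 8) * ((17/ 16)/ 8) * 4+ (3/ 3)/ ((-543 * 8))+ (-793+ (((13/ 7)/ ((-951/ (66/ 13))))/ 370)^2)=-1257859404649887435481/ 1592966962782182400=-789.63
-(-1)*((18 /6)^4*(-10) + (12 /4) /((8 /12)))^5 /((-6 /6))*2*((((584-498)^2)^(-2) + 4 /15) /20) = 791425926751305641332743 /87521305600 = 9042665912325.07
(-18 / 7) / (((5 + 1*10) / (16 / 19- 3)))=246 / 665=0.37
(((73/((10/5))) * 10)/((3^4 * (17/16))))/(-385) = -1168/106029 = -0.01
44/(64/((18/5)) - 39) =-396/191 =-2.07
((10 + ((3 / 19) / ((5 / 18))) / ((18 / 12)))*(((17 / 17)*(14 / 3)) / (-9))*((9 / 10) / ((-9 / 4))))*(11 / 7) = 43384 / 12825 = 3.38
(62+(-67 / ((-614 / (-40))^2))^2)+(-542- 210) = -6128464820690 / 8882874001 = -689.92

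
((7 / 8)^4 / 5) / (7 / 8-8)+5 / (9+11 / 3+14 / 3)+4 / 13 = 1099667 / 1896960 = 0.58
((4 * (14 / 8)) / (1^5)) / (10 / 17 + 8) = 119 / 146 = 0.82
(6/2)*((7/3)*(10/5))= 14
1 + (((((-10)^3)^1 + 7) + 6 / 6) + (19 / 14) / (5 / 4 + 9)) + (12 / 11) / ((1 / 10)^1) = -979.96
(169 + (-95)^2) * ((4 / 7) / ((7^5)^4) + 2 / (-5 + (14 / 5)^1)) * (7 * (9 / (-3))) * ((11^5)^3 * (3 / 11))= 15955512414556527318556387781438417676 / 79792266297612001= 199963143734320015244.77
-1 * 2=-2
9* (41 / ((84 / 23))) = 2829 / 28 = 101.04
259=259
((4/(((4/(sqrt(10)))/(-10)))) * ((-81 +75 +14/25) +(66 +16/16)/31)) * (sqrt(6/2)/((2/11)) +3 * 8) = 27951 * sqrt(30)/155 +121968 * sqrt(10)/155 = 3476.07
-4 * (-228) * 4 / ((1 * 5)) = 3648 / 5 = 729.60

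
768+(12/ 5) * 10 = 792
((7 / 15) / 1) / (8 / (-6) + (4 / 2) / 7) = -49 / 110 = -0.45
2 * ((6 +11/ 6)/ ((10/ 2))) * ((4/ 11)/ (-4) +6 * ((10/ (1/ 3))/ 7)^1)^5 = 1405184285062871371/ 40601762355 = 34608948.07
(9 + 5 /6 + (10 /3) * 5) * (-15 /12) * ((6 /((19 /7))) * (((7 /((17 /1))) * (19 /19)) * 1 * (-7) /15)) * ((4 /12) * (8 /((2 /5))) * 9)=272685 /323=844.23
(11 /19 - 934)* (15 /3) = -88675 /19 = -4667.11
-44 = -44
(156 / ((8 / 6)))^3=1601613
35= 35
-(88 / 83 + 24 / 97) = -10528 / 8051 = -1.31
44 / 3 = 14.67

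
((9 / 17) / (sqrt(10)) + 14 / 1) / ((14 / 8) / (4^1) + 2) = 5.81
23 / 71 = 0.32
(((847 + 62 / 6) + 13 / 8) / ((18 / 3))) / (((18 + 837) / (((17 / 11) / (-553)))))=-527 / 1126224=-0.00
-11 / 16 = -0.69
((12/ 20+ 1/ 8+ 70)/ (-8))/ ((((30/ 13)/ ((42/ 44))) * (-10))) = 257439/ 704000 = 0.37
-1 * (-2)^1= 2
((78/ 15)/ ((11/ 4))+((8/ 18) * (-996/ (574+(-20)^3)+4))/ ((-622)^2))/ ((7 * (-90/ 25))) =-168070956289/ 2239863080301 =-0.08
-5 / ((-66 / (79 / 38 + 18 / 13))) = 8555 / 32604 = 0.26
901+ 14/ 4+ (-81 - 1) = 1645/ 2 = 822.50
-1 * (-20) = 20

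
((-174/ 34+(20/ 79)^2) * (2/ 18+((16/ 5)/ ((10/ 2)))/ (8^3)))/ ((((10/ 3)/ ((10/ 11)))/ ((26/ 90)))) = -5638868339/ 126043236000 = -0.04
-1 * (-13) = 13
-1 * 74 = -74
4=4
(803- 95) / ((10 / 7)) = 2478 / 5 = 495.60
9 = 9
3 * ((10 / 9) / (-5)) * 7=-14 / 3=-4.67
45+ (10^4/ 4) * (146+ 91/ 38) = 7049605/ 19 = 371031.84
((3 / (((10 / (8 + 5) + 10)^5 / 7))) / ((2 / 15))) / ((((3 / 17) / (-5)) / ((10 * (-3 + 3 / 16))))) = 170423487 / 196689920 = 0.87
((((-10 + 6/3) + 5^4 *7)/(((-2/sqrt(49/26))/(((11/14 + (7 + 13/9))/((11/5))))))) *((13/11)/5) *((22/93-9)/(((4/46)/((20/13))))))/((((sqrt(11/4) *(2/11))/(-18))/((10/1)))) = -216369317375 *sqrt(286)/13299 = -275143783.82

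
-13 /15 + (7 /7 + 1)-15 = -208 /15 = -13.87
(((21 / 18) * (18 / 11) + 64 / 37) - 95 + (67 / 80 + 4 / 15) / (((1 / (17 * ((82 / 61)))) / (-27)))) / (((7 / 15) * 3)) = -767303375 / 1390312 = -551.89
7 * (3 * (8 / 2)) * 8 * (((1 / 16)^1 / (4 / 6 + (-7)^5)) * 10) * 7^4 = -3025260 / 50419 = -60.00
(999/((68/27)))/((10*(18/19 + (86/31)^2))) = 492500007/107318960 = 4.59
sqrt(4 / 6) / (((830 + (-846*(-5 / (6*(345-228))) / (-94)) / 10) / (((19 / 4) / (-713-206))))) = -247*sqrt(6) / 118991201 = -0.00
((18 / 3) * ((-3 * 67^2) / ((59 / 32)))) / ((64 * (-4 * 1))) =40401 / 236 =171.19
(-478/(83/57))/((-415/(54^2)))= 79449336/34445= 2306.56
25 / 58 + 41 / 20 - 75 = -42061 / 580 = -72.52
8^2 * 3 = 192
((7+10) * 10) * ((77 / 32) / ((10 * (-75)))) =-1309 / 2400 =-0.55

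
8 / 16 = 1 / 2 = 0.50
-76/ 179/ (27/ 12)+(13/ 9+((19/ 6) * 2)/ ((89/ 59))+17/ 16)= 14949827/ 2294064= 6.52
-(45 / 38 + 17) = -691 / 38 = -18.18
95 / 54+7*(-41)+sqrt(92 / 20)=-15403 / 54+sqrt(115) / 5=-283.10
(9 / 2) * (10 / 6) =7.50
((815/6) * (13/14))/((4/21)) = 10595/16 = 662.19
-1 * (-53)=53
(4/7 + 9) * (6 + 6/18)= 1273/21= 60.62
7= 7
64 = 64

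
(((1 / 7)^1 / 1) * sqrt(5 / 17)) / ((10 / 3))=3 * sqrt(85) / 1190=0.02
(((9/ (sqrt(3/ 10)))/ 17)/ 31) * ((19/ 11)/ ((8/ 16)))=114 * sqrt(30)/ 5797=0.11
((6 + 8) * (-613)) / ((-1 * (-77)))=-1226 / 11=-111.45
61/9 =6.78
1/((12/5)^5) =3125/248832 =0.01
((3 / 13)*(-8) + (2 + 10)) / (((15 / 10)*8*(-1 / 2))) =-22 / 13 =-1.69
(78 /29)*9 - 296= -7882 /29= -271.79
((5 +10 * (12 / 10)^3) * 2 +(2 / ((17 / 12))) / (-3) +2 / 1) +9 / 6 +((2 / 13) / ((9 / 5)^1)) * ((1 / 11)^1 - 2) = 17293979 / 364650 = 47.43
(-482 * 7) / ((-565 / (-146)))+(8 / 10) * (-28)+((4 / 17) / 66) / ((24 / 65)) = -680274719 / 760716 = -894.26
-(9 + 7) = -16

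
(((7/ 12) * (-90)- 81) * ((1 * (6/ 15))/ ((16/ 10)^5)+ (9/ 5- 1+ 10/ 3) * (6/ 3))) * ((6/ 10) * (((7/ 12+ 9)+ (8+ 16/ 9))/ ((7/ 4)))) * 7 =-126608794703/ 2457600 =-51517.25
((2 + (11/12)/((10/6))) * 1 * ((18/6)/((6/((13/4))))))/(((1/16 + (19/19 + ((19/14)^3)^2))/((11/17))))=3058874/8340305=0.37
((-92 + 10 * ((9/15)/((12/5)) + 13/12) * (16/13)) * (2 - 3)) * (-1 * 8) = -23584/39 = -604.72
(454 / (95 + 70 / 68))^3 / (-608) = -114935537558 / 661307057875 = -0.17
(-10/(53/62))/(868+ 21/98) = -1736/128843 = -0.01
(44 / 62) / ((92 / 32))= 176 / 713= 0.25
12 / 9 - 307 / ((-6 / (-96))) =-14732 / 3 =-4910.67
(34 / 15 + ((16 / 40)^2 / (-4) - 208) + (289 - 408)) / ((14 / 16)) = -194864 / 525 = -371.17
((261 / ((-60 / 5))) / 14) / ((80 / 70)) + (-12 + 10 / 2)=-535 / 64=-8.36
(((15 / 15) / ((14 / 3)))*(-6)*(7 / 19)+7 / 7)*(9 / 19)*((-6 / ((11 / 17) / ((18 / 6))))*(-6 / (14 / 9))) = 743580 / 27797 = 26.75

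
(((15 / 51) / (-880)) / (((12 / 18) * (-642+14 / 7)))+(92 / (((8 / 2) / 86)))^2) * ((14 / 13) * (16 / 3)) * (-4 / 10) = -104887123066901 / 11668800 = -8988681.19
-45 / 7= -6.43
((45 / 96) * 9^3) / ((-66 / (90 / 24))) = -54675 / 2816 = -19.42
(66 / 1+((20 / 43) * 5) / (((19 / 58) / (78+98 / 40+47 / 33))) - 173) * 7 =3319.66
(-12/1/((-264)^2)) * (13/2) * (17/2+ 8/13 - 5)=-107/23232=-0.00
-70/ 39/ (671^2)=-70/ 17559399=-0.00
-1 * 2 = -2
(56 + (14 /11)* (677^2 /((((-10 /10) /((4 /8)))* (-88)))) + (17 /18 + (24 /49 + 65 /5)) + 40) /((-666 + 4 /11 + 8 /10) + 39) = -7310023375 /1335810168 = -5.47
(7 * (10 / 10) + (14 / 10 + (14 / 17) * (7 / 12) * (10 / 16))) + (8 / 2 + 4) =68137 / 4080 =16.70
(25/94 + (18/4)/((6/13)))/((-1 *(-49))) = 269/1316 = 0.20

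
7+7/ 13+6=176/ 13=13.54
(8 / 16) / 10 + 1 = 21 / 20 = 1.05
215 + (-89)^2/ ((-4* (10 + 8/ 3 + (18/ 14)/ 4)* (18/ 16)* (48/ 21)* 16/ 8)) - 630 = -5821309/ 13092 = -444.65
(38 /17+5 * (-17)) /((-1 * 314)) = 1407 /5338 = 0.26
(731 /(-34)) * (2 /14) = -43 /14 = -3.07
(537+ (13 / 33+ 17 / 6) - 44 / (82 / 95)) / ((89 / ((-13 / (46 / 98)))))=-281111285 / 1846394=-152.25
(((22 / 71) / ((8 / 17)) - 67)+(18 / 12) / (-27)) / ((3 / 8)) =-339422 / 1917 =-177.06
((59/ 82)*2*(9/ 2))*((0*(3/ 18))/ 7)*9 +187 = 187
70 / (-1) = -70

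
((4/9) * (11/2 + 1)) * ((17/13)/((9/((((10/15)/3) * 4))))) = 272/729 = 0.37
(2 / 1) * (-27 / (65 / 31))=-1674 / 65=-25.75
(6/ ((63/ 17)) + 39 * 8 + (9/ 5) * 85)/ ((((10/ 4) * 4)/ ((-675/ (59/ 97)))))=-42772635/ 826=-51782.85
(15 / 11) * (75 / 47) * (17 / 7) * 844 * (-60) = -968490000 / 3619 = -267612.60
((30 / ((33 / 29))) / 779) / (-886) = -145 / 3796067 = -0.00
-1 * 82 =-82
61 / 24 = 2.54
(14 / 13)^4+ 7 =238343 / 28561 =8.35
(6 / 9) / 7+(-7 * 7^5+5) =-2470522 / 21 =-117643.90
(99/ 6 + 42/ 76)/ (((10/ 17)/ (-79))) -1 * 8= -218326/ 95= -2298.17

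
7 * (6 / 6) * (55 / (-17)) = -385 / 17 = -22.65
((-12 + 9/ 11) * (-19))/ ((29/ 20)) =46740/ 319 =146.52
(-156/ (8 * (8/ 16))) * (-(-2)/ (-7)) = 78/ 7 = 11.14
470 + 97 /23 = 10907 /23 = 474.22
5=5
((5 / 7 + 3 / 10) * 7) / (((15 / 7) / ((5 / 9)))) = 497 / 270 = 1.84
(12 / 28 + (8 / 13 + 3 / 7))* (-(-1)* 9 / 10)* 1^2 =603 / 455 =1.33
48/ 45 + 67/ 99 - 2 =-127/ 495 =-0.26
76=76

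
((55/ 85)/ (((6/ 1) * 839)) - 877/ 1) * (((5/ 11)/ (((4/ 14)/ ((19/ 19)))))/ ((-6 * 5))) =525363265/ 11296296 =46.51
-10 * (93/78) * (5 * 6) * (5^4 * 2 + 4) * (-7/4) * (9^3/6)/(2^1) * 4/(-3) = -826558425/13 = -63581417.31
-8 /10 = -4 /5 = -0.80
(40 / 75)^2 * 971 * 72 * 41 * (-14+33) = 387281408 / 25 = 15491256.32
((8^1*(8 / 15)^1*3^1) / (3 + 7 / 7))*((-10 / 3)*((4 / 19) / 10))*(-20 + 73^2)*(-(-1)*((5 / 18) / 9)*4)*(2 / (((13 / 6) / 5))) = -13591040 / 20007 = -679.31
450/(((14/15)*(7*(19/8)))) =27000/931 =29.00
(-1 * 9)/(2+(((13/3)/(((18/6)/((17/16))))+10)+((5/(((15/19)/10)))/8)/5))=-1296/2177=-0.60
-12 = -12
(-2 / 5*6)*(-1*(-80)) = -192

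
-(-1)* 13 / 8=13 / 8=1.62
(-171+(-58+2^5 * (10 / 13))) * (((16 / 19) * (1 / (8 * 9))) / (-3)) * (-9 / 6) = -2657 / 2223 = -1.20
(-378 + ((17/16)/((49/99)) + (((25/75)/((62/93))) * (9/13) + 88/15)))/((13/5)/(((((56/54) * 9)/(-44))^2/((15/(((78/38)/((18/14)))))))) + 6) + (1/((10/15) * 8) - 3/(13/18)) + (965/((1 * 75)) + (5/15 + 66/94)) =12786219403/1380446964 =9.26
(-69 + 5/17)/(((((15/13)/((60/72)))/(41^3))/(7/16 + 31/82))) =-853468915/306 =-2789114.10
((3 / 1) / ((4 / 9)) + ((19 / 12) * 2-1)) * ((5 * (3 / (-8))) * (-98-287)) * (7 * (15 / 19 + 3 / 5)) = 9516045 / 152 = 62605.56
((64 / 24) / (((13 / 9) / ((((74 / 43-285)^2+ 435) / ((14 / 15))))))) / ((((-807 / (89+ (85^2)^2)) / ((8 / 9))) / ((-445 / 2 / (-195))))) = -10470169850.14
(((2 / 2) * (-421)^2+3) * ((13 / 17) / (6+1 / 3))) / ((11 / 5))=34562580 / 3553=9727.72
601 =601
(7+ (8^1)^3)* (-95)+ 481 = -48824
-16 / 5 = -3.20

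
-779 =-779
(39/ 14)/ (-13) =-3/ 14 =-0.21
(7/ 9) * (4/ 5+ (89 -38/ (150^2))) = 7071617/ 101250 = 69.84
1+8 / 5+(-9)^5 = -295232 / 5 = -59046.40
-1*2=-2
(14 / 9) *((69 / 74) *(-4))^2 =29624 / 1369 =21.64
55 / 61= 0.90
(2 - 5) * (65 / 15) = -13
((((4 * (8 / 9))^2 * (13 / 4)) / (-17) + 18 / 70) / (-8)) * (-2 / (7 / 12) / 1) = -104087 / 112455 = -0.93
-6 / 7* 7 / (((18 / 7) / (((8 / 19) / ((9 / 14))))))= -784 / 513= -1.53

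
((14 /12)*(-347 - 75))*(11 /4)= -16247 /12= -1353.92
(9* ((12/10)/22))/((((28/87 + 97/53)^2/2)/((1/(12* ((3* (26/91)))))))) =446487741/21662504380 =0.02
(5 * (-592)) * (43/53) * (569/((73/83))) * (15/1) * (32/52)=-721326307200/50297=-14341338.59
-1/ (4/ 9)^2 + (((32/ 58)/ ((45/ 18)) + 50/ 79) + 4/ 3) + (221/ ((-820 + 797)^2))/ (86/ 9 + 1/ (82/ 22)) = -20600826917/ 7271634000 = -2.83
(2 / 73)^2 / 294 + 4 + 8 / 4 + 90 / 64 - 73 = -1644278873 / 25067616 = -65.59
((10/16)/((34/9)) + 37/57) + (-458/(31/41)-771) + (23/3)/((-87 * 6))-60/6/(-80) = -1375.82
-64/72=-8/9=-0.89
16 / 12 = 4 / 3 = 1.33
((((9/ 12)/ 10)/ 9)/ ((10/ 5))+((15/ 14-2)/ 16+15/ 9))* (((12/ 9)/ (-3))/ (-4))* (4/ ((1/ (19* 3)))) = 102961/ 2520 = 40.86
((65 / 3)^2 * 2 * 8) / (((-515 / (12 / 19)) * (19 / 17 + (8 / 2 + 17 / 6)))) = -1838720 / 1587127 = -1.16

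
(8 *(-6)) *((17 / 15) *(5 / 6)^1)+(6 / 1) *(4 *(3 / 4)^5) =-15221 / 384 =-39.64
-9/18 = -1/2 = -0.50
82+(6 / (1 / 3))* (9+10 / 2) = 334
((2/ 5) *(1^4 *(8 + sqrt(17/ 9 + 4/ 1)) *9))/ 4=3 *sqrt(53)/ 10 + 36/ 5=9.38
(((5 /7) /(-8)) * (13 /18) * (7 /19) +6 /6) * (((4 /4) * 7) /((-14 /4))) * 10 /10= -2671 /1368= -1.95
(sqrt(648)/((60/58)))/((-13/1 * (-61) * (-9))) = -29 * sqrt(2)/11895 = -0.00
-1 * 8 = -8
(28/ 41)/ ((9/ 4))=112/ 369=0.30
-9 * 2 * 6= -108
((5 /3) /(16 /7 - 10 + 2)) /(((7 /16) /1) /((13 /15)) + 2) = -182 /1563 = -0.12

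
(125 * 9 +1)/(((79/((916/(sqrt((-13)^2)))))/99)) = 102110184/1027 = 99425.69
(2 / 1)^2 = 4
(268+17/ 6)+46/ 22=18013/ 66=272.92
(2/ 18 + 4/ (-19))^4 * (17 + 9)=2171546/ 855036081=0.00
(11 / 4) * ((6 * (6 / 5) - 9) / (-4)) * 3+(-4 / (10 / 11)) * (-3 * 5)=5577 / 80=69.71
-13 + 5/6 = -73/6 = -12.17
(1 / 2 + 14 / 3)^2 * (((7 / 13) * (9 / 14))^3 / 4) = 77841 / 281216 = 0.28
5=5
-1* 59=-59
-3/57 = -1/19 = -0.05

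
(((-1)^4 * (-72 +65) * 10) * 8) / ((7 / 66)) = -5280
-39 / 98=-0.40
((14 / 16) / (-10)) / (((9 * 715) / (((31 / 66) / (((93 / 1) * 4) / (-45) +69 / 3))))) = -217 / 500591520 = -0.00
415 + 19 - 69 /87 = 12563 /29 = 433.21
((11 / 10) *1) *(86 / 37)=473 / 185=2.56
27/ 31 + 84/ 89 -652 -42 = -1909739/ 2759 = -692.19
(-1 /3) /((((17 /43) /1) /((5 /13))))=-0.32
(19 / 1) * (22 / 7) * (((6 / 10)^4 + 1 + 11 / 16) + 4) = 12157739 / 35000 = 347.36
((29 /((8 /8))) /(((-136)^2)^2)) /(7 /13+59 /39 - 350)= -1131 /4642324357120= -0.00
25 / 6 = 4.17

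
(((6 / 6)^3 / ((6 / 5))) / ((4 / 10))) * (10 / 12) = 125 / 72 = 1.74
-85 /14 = -6.07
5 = 5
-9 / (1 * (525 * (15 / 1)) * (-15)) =1 / 13125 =0.00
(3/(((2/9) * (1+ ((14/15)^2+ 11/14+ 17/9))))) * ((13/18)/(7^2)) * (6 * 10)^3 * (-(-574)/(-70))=-863460000/11137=-77530.75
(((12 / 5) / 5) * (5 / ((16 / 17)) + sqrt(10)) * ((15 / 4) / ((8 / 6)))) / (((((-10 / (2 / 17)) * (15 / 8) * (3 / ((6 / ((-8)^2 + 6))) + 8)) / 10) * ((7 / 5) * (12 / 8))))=-3 / 602 - 24 * sqrt(10) / 25585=-0.01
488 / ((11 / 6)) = 2928 / 11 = 266.18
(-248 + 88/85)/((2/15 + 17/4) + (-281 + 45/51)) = 251904/281249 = 0.90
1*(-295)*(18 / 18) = -295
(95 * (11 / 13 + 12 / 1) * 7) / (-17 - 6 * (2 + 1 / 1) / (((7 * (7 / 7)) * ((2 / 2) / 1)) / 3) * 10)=-90.74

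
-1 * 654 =-654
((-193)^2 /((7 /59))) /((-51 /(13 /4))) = -28569983 /1428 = -20006.99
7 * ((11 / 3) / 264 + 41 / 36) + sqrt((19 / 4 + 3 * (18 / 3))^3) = 581 / 72 + 91 * sqrt(91) / 8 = 116.58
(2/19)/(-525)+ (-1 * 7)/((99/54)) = -418972/109725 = -3.82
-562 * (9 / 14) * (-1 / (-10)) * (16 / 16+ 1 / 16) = -42993 / 1120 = -38.39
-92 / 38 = -46 / 19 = -2.42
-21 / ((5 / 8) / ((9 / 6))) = -252 / 5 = -50.40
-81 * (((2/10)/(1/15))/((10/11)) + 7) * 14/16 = -58401/80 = -730.01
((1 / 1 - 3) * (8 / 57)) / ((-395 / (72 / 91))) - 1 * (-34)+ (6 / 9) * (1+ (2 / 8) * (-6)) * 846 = -169372456 / 682955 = -248.00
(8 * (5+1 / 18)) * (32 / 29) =11648 / 261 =44.63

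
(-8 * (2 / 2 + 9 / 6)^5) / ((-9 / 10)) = 15625 / 18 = 868.06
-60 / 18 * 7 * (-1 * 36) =840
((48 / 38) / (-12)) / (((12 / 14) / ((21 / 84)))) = -7 / 228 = -0.03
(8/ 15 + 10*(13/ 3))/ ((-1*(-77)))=94/ 165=0.57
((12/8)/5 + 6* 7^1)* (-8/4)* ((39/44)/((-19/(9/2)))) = 148473/8360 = 17.76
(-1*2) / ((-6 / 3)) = 1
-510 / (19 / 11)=-5610 / 19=-295.26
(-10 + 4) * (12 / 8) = -9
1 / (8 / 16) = 2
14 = 14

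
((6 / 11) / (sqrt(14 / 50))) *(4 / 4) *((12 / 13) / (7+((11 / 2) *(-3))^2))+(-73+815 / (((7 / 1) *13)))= -5828 / 91+1440 *sqrt(7) / 1118117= -64.04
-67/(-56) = 1.20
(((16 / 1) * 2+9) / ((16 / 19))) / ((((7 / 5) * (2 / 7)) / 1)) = 3895 / 32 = 121.72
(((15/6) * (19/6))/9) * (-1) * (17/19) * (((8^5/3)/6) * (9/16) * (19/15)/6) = -41344/243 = -170.14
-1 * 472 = -472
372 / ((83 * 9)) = 124 / 249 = 0.50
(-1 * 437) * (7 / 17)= -3059 / 17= -179.94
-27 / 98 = -0.28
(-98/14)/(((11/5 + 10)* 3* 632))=-35/115656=-0.00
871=871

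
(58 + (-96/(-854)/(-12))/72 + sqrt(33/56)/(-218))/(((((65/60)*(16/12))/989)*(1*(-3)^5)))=-440883343/2697786 + 989*sqrt(462)/2142504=-163.41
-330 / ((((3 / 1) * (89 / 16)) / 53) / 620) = -57833600 / 89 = -649815.73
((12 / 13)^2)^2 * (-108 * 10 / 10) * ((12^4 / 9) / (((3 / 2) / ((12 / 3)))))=-13759414272 / 28561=-481755.34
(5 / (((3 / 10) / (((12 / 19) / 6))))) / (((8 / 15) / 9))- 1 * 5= 24.61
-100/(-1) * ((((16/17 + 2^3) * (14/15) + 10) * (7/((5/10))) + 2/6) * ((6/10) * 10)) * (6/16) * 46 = 45248130/17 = 2661654.71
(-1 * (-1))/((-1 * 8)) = -1/8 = -0.12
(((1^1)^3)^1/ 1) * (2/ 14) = 1/ 7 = 0.14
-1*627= -627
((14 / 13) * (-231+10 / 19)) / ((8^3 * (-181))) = 30653 / 11444992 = 0.00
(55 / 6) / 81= 55 / 486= 0.11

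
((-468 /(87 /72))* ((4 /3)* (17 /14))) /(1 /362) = -46081152 /203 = -227000.75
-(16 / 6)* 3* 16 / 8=-16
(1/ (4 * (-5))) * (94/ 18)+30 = 5353/ 180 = 29.74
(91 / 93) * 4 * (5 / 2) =910 / 93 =9.78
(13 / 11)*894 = 11622 / 11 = 1056.55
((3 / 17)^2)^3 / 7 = 729 / 168962983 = 0.00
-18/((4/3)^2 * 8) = -81/64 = -1.27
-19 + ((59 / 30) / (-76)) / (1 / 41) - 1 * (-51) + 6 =84221 / 2280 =36.94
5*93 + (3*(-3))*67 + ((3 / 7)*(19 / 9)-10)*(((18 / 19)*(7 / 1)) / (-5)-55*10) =9728506 / 1995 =4876.44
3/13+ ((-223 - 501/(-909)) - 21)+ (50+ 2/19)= -14452756/74841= -193.11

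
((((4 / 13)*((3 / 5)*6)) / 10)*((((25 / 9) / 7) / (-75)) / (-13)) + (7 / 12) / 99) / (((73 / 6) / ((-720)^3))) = -173028648960 / 949949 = -182145.20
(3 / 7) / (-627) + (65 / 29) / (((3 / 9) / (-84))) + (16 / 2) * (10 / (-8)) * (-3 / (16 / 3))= -189802537 / 339416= -559.20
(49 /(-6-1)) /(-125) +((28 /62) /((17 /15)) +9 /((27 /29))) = 2000192 /197625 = 10.12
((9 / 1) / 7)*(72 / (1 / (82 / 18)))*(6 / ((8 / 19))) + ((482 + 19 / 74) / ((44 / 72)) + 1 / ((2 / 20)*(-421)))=6798.55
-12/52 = -3/13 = -0.23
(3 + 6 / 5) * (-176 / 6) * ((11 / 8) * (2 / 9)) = -1694 / 45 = -37.64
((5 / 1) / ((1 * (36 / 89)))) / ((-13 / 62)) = -13795 / 234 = -58.95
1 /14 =0.07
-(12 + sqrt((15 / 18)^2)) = -77 / 6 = -12.83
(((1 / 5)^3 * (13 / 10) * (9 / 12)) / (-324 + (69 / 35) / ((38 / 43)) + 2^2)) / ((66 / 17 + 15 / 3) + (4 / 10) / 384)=-0.00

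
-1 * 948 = -948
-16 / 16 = -1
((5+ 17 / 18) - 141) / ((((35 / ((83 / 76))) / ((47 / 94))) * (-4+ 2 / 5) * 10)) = 201773 / 3447360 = 0.06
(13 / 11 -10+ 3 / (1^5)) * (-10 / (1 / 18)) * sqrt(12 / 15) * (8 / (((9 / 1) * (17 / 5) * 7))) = 20480 * sqrt(5) / 1309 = 34.98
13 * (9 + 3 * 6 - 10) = 221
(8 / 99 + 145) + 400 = 53963 / 99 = 545.08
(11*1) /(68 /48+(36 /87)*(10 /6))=3828 /733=5.22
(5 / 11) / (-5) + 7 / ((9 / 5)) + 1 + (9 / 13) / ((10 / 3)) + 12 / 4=103033 / 12870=8.01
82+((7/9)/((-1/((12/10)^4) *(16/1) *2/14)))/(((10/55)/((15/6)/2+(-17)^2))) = -5222011/5000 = -1044.40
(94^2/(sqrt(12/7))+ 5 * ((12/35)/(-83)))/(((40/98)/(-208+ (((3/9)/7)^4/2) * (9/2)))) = 17978687/1708140 -39714919583 * sqrt(21)/52920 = -3439079.14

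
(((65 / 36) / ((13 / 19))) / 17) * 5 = 0.78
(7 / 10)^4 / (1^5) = 2401 / 10000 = 0.24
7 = 7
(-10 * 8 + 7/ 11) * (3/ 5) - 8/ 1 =-3059/ 55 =-55.62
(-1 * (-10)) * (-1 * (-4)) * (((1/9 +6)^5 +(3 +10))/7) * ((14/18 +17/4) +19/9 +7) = 2565624741080/3720087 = 689667.94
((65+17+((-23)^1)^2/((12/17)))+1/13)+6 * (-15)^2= 340313/156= 2181.49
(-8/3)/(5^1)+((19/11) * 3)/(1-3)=-1031/330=-3.12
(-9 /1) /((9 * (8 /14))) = -7 /4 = -1.75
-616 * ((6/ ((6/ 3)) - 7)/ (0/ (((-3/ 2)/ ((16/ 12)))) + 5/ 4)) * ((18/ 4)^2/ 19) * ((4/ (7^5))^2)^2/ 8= 912384/ 1082895042610448585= 0.00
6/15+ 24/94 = 154/235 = 0.66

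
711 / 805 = 0.88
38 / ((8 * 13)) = 19 / 52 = 0.37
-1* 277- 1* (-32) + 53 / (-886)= -217123 / 886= -245.06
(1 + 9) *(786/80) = 393/4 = 98.25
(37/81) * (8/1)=296/81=3.65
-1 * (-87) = 87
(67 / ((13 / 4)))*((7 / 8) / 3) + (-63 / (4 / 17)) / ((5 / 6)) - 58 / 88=-2710819 / 8580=-315.95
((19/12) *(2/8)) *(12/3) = 19/12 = 1.58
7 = 7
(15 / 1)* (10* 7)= 1050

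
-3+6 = 3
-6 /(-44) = 3 /22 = 0.14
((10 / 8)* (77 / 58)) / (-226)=-385 / 52432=-0.01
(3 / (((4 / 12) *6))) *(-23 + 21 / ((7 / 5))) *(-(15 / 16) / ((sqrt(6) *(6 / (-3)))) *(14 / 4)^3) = -5145 *sqrt(6) / 128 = -98.46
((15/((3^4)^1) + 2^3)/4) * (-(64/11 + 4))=-221/11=-20.09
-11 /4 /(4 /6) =-4.12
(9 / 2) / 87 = 3 / 58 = 0.05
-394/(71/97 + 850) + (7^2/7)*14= 8048840/82521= 97.54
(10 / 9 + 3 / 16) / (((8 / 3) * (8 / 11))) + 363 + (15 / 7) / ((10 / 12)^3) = 197499431 / 537600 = 367.37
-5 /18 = -0.28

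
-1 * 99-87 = -186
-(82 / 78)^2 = -1681 / 1521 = -1.11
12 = 12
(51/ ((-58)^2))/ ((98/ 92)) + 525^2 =22716462423/ 82418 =275625.01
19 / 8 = 2.38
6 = 6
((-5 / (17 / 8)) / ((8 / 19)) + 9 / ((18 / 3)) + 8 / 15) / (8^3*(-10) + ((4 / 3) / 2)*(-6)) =259 / 373320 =0.00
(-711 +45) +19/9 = -5975/9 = -663.89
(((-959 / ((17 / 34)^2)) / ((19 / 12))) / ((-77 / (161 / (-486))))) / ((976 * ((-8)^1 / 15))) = 110285 / 5507568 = 0.02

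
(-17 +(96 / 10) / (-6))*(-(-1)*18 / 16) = -837 / 40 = -20.92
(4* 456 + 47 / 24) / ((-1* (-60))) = 43823 / 1440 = 30.43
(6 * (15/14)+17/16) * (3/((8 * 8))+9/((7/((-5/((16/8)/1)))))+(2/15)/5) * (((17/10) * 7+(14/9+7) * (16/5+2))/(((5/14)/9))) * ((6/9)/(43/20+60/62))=-79596409069/11134080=-7148.90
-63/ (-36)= 7/ 4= 1.75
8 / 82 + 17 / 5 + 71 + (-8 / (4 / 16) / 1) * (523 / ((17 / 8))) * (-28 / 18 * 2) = 770853736 / 31365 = 24576.88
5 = 5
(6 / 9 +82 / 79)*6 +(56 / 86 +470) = 480.88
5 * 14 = 70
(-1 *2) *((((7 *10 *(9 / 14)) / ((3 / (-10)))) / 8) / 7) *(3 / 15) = 15 / 14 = 1.07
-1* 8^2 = -64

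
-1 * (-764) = 764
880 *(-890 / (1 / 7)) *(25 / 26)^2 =-856625000 / 169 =-5068786.98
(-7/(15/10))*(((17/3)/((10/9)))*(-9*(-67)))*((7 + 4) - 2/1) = -645813/5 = -129162.60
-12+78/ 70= -381/ 35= -10.89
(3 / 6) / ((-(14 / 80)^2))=-16.33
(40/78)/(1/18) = 9.23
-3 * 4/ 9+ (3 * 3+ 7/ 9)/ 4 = 1.11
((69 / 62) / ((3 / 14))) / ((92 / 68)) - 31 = -842 / 31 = -27.16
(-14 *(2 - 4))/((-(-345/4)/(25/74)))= 280/2553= 0.11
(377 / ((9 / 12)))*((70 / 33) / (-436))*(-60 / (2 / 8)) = 2111200 / 3597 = 586.93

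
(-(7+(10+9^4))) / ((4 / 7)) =-11511.50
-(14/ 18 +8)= -8.78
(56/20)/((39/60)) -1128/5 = -14384/65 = -221.29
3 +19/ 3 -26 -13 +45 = 46/ 3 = 15.33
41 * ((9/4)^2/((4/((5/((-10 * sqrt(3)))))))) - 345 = -345 - 1107 * sqrt(3)/128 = -359.98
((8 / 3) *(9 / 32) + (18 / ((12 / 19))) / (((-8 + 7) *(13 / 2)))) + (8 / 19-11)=-14.21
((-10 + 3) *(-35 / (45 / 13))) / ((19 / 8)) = 5096 / 171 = 29.80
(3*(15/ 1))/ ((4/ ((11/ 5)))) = 99/ 4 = 24.75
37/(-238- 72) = -37/310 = -0.12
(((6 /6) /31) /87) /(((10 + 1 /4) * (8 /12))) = 2 /36859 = 0.00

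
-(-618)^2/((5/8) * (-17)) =3055392/85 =35945.79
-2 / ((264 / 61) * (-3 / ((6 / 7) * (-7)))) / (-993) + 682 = 44696977 / 65538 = 682.00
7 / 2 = 3.50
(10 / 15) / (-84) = -1 / 126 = -0.01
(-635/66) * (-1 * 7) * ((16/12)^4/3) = 568960/8019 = 70.95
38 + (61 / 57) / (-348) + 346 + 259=12754487 / 19836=643.00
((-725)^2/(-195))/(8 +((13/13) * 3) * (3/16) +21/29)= -48778000/168051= -290.26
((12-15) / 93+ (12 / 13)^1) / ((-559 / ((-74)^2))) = -1965884 / 225277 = -8.73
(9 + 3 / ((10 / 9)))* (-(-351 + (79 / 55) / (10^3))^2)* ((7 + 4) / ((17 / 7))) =-305224899374501379 / 46750000000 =-6528874.85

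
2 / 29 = 0.07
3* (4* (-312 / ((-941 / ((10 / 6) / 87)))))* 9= 18720 / 27289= 0.69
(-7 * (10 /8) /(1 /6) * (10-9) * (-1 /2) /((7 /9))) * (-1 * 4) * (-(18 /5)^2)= 8748 /5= 1749.60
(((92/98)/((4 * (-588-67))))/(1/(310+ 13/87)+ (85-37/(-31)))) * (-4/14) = 19238879/16198632498545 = 0.00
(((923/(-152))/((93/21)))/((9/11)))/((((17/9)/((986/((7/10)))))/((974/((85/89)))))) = -12761782891/10013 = -1274521.41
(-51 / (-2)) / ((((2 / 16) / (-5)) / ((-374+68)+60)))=250920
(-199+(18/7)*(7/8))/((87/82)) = -32267/174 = -185.44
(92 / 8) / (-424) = -23 / 848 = -0.03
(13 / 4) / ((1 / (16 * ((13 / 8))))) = 169 / 2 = 84.50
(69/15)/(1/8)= 184/5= 36.80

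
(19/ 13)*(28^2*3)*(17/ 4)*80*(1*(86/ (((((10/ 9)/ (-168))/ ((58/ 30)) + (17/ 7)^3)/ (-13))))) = -467910623255040/ 5127947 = -91247164.46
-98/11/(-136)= 49/748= 0.07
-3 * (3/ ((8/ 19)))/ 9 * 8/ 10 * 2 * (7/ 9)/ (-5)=133/ 225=0.59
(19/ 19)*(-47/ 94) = -1/ 2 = -0.50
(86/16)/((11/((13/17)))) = 559/1496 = 0.37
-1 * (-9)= 9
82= 82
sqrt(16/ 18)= 2 *sqrt(2)/ 3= 0.94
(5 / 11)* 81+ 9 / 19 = 7794 / 209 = 37.29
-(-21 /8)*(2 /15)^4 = 0.00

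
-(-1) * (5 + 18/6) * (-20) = -160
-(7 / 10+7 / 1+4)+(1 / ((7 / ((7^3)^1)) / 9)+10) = 4393 / 10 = 439.30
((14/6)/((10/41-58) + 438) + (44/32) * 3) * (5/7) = 772853/261912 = 2.95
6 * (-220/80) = -33/2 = -16.50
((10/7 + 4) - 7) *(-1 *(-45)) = -495/7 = -70.71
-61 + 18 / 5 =-287 / 5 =-57.40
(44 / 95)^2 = 1936 / 9025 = 0.21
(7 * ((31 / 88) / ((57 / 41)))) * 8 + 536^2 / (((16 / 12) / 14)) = 1891422113 / 627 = 3016622.19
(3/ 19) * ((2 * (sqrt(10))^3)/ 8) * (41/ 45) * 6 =41 * sqrt(10)/ 19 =6.82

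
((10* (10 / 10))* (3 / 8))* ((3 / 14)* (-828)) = -9315 / 14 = -665.36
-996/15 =-332/5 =-66.40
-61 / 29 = -2.10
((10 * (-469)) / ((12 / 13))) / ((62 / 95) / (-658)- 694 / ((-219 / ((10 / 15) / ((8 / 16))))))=-208665099825 / 173487026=-1202.77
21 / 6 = 7 / 2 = 3.50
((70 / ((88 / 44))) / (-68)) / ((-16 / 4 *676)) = 0.00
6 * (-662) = -3972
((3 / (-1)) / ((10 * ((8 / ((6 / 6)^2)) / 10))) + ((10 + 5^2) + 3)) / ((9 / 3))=301 / 24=12.54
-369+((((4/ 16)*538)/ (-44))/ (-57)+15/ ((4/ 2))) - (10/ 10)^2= -1818031/ 5016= -362.45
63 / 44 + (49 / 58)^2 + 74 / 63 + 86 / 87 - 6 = -1.69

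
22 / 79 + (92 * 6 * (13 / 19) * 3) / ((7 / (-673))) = -1144576250 / 10507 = -108934.64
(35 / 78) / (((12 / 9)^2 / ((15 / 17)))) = 0.22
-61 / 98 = -0.62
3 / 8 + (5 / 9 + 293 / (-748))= 7255 / 13464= 0.54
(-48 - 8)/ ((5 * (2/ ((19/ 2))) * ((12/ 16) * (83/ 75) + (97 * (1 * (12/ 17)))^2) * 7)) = -219640/ 135513587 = -0.00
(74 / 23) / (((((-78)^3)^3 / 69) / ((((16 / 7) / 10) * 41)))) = -1517 / 77925254832603360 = -0.00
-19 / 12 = -1.58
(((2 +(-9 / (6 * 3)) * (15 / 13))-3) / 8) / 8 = -41 / 1664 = -0.02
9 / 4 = 2.25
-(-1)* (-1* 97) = -97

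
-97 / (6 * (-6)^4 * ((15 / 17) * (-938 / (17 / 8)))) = 0.00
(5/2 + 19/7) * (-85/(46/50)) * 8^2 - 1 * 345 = -5019545/161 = -31177.30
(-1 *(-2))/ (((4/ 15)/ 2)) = 15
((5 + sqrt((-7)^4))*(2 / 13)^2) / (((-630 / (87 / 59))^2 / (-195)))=-15138 / 11086985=-0.00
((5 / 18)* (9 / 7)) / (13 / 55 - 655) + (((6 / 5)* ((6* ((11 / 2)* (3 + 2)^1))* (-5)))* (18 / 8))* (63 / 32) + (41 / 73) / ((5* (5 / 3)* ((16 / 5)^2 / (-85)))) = -5165493904735 / 1177736448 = -4385.95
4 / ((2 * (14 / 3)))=3 / 7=0.43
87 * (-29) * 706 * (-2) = 3562476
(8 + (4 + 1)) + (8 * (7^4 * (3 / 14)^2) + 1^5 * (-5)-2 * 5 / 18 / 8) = 64075 / 72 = 889.93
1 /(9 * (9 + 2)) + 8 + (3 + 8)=19.01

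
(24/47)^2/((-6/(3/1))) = -288/2209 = -0.13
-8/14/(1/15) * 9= -540/7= -77.14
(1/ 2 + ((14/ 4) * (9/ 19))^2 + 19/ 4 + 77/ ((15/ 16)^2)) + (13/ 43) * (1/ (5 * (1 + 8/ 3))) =95.62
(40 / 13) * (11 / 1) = 440 / 13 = 33.85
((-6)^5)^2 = 60466176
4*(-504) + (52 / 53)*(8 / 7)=-747520 / 371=-2014.88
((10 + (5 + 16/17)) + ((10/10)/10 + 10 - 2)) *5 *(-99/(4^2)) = -404613/544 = -743.77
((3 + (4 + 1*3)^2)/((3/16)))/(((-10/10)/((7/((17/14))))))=-81536/51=-1598.75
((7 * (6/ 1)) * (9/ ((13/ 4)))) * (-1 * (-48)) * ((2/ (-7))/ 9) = -2304/ 13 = -177.23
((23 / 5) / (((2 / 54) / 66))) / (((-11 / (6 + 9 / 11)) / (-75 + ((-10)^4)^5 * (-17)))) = 95013000000000000004191750 / 11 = 8637545454545454545835614.00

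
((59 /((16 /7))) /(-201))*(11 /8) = -4543 /25728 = -0.18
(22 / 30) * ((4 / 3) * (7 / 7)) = 44 / 45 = 0.98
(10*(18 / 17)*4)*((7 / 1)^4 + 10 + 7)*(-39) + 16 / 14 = -475281944 / 119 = -3993965.92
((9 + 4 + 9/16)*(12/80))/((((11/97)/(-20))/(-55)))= 315735/16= 19733.44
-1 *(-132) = 132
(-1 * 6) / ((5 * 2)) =-3 / 5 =-0.60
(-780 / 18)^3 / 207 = -2197000 / 5589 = -393.09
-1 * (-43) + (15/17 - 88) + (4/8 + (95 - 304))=-8589/34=-252.62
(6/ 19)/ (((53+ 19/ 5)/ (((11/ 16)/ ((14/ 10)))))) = 825/ 302176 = 0.00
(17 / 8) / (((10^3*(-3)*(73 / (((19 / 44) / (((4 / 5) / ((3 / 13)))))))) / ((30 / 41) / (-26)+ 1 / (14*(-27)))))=2003569 / 53841589401600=0.00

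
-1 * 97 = -97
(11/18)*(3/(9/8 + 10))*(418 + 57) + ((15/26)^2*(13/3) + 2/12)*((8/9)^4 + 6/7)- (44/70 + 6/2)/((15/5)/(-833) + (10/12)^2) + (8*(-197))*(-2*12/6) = 210683226712484633/33025511863890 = 6379.41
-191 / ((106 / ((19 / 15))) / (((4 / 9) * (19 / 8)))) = -68951 / 28620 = -2.41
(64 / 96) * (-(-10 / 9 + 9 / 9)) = 2 / 27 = 0.07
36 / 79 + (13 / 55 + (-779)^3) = -2054008105948 / 4345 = -472729138.31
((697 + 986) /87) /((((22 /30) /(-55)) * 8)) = -42075 /232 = -181.36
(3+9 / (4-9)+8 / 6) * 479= 18202 / 15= 1213.47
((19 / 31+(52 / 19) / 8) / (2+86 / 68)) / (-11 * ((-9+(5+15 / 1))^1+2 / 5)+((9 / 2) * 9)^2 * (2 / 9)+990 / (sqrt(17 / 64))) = -287916250 / 14953516414471+561000000 * sqrt(17) / 14953516414471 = 0.00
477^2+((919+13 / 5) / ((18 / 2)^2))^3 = 20867797853 / 91125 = 229001.90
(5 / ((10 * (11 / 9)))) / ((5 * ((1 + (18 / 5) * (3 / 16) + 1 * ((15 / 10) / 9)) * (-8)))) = -27 / 4862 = -0.01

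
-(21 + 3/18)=-21.17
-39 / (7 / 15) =-585 / 7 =-83.57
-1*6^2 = -36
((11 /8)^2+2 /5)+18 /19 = 19687 /6080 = 3.24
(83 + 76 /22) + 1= 962 /11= 87.45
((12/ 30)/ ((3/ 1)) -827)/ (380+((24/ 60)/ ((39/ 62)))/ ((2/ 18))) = -161239/ 75216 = -2.14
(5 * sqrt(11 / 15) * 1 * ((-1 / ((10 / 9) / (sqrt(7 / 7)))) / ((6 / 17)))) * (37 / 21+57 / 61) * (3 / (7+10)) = -1727 * sqrt(165) / 4270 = -5.20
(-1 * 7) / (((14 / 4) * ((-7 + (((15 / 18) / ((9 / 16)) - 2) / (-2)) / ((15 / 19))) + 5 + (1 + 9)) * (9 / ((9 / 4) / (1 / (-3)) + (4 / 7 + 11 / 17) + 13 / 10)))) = 90639 / 802774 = 0.11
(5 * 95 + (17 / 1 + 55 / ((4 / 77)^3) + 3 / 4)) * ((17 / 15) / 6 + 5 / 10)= 270613.33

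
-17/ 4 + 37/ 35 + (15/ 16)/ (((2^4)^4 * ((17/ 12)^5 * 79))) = -12835688894121/ 4020126315520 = -3.19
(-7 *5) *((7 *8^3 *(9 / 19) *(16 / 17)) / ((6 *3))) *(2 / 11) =-2007040 / 3553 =-564.89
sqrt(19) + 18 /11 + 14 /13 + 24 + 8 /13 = sqrt(19) + 3908 /143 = 31.69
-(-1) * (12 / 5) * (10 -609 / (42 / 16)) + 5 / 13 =-34607 / 65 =-532.42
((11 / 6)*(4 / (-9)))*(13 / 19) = -0.56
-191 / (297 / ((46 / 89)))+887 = 23437285 / 26433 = 886.67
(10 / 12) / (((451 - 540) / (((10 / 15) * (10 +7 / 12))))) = -635 / 9612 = -0.07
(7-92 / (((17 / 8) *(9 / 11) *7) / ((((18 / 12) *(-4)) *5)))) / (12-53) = -83459 / 14637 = -5.70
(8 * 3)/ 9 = 8/ 3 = 2.67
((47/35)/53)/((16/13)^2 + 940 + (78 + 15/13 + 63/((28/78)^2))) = 31772/1892959925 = 0.00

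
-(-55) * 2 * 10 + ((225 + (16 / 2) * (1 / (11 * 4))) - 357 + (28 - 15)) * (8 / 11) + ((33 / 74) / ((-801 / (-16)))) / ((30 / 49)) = 18174262016 / 17930385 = 1013.60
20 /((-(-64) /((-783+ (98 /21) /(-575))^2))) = 1824360774721 /9522000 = 191594.28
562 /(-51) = -562 /51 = -11.02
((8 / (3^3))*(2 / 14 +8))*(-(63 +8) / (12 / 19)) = -51262 / 189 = -271.23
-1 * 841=-841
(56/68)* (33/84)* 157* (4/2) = 1727/17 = 101.59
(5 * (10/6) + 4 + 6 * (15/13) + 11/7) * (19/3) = 108034/819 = 131.91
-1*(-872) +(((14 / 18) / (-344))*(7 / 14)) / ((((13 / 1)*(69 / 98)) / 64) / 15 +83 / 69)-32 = 284283336400 / 338432919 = 840.00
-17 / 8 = -2.12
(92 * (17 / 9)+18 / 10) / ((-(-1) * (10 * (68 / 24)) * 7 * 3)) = 7901 / 26775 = 0.30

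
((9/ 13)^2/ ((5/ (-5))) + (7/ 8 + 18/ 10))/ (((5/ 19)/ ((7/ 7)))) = 282017/ 33800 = 8.34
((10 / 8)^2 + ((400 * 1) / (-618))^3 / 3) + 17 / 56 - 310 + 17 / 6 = -3027407766449 / 9913219344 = -305.39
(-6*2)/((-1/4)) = 48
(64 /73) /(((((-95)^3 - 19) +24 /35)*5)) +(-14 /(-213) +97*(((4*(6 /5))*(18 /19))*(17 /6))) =3077897034960134 /2462644374485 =1249.83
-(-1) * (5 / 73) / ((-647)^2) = 5 / 30558457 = 0.00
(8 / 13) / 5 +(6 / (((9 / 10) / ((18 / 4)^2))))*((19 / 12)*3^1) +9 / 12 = 41738 / 65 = 642.12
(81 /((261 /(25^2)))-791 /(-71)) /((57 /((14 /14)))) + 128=15444778 /117363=131.60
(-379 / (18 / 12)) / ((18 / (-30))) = 3790 / 9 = 421.11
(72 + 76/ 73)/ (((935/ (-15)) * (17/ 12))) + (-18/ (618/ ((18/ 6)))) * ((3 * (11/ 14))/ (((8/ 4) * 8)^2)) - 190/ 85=-262421558779/ 85667997184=-3.06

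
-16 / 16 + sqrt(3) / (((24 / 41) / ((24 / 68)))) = -1 + 41 *sqrt(3) / 68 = 0.04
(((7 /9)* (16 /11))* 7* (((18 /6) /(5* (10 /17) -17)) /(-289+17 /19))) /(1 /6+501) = 2128 /181824269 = 0.00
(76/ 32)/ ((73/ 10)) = 95/ 292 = 0.33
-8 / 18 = -0.44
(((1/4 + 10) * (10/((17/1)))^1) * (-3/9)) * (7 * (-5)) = 7175/102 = 70.34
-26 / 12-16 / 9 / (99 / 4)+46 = 43.76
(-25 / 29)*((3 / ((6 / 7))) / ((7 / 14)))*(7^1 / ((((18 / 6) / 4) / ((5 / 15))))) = -4900 / 261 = -18.77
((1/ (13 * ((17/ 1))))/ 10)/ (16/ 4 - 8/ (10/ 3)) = 1/ 3536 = 0.00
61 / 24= 2.54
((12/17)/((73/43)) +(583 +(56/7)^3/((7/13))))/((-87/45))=-199923435/251923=-793.59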